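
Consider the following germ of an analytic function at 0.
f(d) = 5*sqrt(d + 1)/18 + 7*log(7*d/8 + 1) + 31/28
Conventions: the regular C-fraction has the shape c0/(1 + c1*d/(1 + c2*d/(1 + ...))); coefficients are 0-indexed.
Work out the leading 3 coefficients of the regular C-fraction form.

The regular C-fraction coefficients are [349/252, -3157/698, 12481779/2518384].

Taylor coefficients (expand at 0): a_0 = 349/252, a_1 = 451/72, a_2 = -3127/1152.
c0 = a_0 = 349/252. Peel one level at a time: if S = 1 + c*d/S' with S'(0) = 1, then c is the d-coefficient of S and S' = c*d/(S - 1).
S_1 = c0/f = 1 + (-3157/698)*d + (87372453/3897632)*d^2 + ...; c1 = -3157/698.
S_2 = c1*d/(S_1 - 1) = 1 + (12481779/2518384)*d + ...; c2 = 12481779/2518384.


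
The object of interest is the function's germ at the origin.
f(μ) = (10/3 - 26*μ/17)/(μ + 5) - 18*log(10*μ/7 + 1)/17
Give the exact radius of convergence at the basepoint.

Denominator factor (μ + 5): pole of order 1 at -5, modulus 5.
Branch term (-18/17)*log(1 - μ/(-7/10)): its argument vanishes at μ = -7/10, a logarithmic branch point, modulus 7/10.
The radius of convergence is the smallest modulus among the singular points: 7/10.

The radius of convergence is 7/10.


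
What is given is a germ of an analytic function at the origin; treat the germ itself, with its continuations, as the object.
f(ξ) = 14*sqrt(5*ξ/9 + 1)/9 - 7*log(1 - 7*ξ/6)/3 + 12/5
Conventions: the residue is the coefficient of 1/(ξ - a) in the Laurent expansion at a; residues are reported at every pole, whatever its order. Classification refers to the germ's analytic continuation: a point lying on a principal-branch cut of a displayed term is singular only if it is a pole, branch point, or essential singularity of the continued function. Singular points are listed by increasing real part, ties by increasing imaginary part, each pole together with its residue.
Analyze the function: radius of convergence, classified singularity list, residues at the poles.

Radius of convergence at 0: 6/7.
At -9/5: an algebraic (square-root) branch point.
At 6/7: a logarithmic branch point.

Branch term (14/9)*sqrt(1 - ξ/(-9/5)): its argument vanishes at ξ = -9/5, a square-root branch point, modulus 9/5.
Branch term (-7/3)*log(1 - ξ/(6/7)): its argument vanishes at ξ = 6/7, a logarithmic branch point, modulus 6/7.
The radius of convergence is the smallest modulus among the singular points: 6/7.
List the singular points by increasing real part (a conjugate pair: the negative imaginary part first).


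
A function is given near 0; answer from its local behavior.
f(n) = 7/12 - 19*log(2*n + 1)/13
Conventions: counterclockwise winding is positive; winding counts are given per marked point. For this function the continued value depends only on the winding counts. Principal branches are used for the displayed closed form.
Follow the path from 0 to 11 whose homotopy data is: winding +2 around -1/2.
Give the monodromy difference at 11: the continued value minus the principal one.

The rational part is single-valued and drops out of the difference; each branch term changes only by its own monodromy.
(-19/13)*log(1 - n/(-1/2)): each positive loop around -1/2 adds 2*pi*i to the log, so winding +2 contributes (-19/13)*(2)*2*pi*i = -(76/13)*pi*i.
Summing the contributions at n = 11 gives -(76/13)*pi*i.

Continued minus principal equals -(76/13)*pi*i.


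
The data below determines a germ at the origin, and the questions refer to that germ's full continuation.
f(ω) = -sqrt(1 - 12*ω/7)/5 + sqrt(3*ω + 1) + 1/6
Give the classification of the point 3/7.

The point is a regular point.

There is no denominator, hence no pole anywhere.
Branch term sqrt(1 - ω/(7/12)): argument at 3/7 is 13/49, nonzero, so 3/7 is not its branch point (a point on a principal cut is still regular for the continued germ).
Branch term sqrt(1 - ω/(-1/3)): argument at 3/7 is 16/7, nonzero, so 3/7 is not its branch point (a point on a principal cut is still regular for the continued germ).
So the germ continues analytically to 3/7.


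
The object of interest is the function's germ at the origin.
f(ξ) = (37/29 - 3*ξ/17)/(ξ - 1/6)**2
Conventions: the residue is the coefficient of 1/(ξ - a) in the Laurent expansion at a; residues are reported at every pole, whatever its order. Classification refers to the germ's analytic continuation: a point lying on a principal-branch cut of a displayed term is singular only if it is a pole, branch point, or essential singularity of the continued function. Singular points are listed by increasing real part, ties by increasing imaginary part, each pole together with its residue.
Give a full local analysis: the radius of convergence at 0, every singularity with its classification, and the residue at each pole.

Radius of convergence at 0: 1/6.
At 1/6: a pole of order 2; residue -3/17.

Denominator factor (ξ - 1/6)^2: pole of order 2 at 1/6, modulus 1/6.
The radius of convergence is the smallest modulus among the singular points: 1/6.
At the order-2 pole 1/6 set g(ξ) = (ξ - (1/6))^2*f(ξ) = 37/29 - 3*ξ/17.
Order-2 pole: residue = g'(a); g'(1/6) = -3/17, so the residue is -3/17.


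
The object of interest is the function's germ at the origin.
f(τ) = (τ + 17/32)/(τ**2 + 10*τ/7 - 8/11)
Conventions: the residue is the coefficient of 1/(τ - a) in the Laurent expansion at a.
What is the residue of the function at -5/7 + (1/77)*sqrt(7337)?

The residue is 1/2 - (41/42688)*sqrt(7337).

The factor τ**2 + 10*τ/7 - 8/11 splits as (τ - a)(τ - a') with a = -5/7 + (1/77)*sqrt(7337), a' = -5/7 - (1/77)*sqrt(7337). At the order-1 pole a set g(τ) = (τ - a)*f(τ) = [τ + 17/32] / (τ - a').
Simple pole: residue = g(a) at a = -5/7 + (1/77)*sqrt(7337), which is 1/2 - (41/42688)*sqrt(7337).


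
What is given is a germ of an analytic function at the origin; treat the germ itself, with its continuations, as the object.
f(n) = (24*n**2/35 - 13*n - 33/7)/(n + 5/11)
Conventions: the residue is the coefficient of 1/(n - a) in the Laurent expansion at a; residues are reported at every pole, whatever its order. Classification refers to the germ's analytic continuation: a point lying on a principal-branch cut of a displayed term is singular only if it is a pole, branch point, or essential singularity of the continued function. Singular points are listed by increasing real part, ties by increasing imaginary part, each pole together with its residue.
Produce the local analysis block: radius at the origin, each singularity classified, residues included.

Denominator factor (n + 5/11): pole of order 1 at -5/11, modulus 5/11.
The radius of convergence is the smallest modulus among the singular points: 5/11.
At the order-1 pole -5/11 set g(n) = (n - (-5/11))*f(n) = 24*n**2/35 - 13*n - 33/7.
Simple pole: residue = g(a) at a = -5/11, which is 1132/847.

Radius of convergence at 0: 5/11.
At -5/11: a pole of order 1; residue 1132/847.


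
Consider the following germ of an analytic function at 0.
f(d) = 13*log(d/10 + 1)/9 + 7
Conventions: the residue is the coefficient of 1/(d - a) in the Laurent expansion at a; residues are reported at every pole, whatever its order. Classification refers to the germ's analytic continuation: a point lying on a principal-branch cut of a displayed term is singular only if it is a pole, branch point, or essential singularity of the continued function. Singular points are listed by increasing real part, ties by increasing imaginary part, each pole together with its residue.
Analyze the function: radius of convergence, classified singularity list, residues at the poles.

Radius of convergence at 0: 10.
At -10: a logarithmic branch point.

Branch term (13/9)*log(1 - d/(-10)): its argument vanishes at d = -10, a logarithmic branch point, modulus 10.
The radius of convergence is the smallest modulus among the singular points: 10.


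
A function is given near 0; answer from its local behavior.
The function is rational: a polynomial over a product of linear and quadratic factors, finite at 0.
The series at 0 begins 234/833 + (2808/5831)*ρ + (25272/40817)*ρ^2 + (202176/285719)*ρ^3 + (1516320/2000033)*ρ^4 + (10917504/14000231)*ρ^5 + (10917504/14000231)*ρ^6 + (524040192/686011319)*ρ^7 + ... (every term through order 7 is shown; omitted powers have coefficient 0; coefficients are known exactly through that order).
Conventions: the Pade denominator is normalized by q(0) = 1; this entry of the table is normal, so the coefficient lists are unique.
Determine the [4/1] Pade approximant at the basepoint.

Taylor coefficients needed (read off): a_0 = 234/833, a_1 = 2808/5831, a_2 = 25272/40817, a_3 = 202176/285719, a_4 = 1516320/2000033, a_5 = 10917504/14000231.
Write the denominator as Q(ρ) = 1 + q1*ρ. Requiring Q*f - P = O(ρ^6) with deg P <= 4 kills the coefficients of ρ^5..ρ^5 in Q*f:
  ρ^5: a_5 + q1*a_4 = 0, i.e. 10917504/14000231 + (1516320/2000033)*q1 = 0.
Solving this linear system: q1 = -36/35.
The numerator is Q*f truncated at degree 4: P0 = a_0 = 234/833; P1 = a_1 + q1*a_0 = 5616/29155; P2 = a_2 + q1*a_1 = 25272/204085; P3 = a_3 + q1*a_2 = 101088/1428595; P4 = a_4 + q1*a_3 = 303264/10000165.

The Pade approximant has numerator coefficients [234/833, 5616/29155, 25272/204085, 101088/1428595, 303264/10000165]; denominator coefficients [1, -36/35].


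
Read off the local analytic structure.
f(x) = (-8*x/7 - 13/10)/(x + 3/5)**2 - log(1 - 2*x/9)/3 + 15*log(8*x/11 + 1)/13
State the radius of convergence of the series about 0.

Denominator factor (x + 3/5)^2: pole of order 2 at -3/5, modulus 3/5.
Branch term (-1/3)*log(1 - x/(9/2)): its argument vanishes at x = 9/2, a logarithmic branch point, modulus 9/2.
Branch term (15/13)*log(1 - x/(-11/8)): its argument vanishes at x = -11/8, a logarithmic branch point, modulus 11/8.
The radius of convergence is the smallest modulus among the singular points: 3/5.

The radius of convergence is 3/5.


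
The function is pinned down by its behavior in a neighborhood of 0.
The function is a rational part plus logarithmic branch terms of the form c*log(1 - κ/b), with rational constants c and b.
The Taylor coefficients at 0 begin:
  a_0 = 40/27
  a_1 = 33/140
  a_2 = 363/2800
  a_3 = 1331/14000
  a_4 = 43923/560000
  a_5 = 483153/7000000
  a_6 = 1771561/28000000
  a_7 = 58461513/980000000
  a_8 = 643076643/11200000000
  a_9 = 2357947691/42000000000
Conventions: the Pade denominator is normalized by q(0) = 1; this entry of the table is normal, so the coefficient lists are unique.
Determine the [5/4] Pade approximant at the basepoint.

The Pade approximant has numerator coefficients [40/27, -115181/34020, 576323/226800, -97163/141750, 42063593/952560000, 161051/294000000]; denominator coefficients [1, -22/9, 121/60, -1331/2100, 14641/252000].

Taylor coefficients needed (read off): a_0 = 40/27, a_1 = 33/140, a_2 = 363/2800, a_3 = 1331/14000, a_4 = 43923/560000, a_5 = 483153/7000000, a_6 = 1771561/28000000, a_7 = 58461513/980000000, a_8 = 643076643/11200000000, a_9 = 2357947691/42000000000.
Write the denominator as Q(κ) = 1 + q1*κ + q2*κ^2 + q3*κ^3 + q4*κ^4. Requiring Q*f - P = O(κ^10) with deg P <= 5 kills the coefficients of κ^6..κ^9 in Q*f:
  κ^6: a_6 + q1*a_5 + q2*a_4 + q3*a_3 + q4*a_2 = 0, i.e. 1771561/28000000 + (483153/7000000)*q1 + (43923/560000)*q2 + (1331/14000)*q3 + (363/2800)*q4 = 0.
  κ^7: a_7 + q1*a_6 + q2*a_5 + q3*a_4 + q4*a_3 = 0, i.e. 58461513/980000000 + (1771561/28000000)*q1 + (483153/7000000)*q2 + (43923/560000)*q3 + (1331/14000)*q4 = 0.
  κ^8: a_8 + q1*a_7 + q2*a_6 + q3*a_5 + q4*a_4 = 0, i.e. 643076643/11200000000 + (58461513/980000000)*q1 + (1771561/28000000)*q2 + (483153/7000000)*q3 + (43923/560000)*q4 = 0.
  κ^9: a_9 + q1*a_8 + q2*a_7 + q3*a_6 + q4*a_5 = 0, i.e. 2357947691/42000000000 + (643076643/11200000000)*q1 + (58461513/980000000)*q2 + (1771561/28000000)*q3 + (483153/7000000)*q4 = 0.
Solving this linear system: q1 = -22/9, q2 = 121/60, q3 = -1331/2100, q4 = 14641/252000.
The numerator is Q*f truncated at degree 5: P0 = a_0 = 40/27; P1 = a_1 + q1*a_0 = -115181/34020; P2 = a_2 + q1*a_1 + q2*a_0 = 576323/226800; P3 = a_3 + q1*a_2 + q2*a_1 + q3*a_0 = -97163/141750; P4 = a_4 + q1*a_3 + q2*a_2 + q3*a_1 + q4*a_0 = 42063593/952560000; P5 = a_5 + q1*a_4 + q2*a_3 + q3*a_2 + q4*a_1 = 161051/294000000.


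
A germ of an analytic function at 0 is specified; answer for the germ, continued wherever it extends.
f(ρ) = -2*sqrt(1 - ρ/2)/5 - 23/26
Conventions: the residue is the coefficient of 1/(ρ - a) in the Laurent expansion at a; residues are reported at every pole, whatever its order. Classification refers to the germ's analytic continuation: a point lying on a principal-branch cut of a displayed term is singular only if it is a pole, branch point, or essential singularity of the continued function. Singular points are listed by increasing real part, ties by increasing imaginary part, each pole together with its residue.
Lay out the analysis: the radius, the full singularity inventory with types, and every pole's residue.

Radius of convergence at 0: 2.
At 2: an algebraic (square-root) branch point.

Branch term (-2/5)*sqrt(1 - ρ/(2)): its argument vanishes at ρ = 2, a square-root branch point, modulus 2.
The radius of convergence is the smallest modulus among the singular points: 2.


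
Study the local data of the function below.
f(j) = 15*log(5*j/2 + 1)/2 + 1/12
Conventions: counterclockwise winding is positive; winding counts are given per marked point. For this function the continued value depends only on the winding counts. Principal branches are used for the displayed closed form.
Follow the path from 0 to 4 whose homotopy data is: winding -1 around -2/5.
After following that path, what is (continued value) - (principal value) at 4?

Continued minus principal equals -(15)*pi*i.

The rational part is single-valued and drops out of the difference; each branch term changes only by its own monodromy.
(15/2)*log(1 - j/(-2/5)): each positive loop around -2/5 adds 2*pi*i to the log, so winding -1 contributes (15/2)*(-1)*2*pi*i = -(15)*pi*i.
Summing the contributions at j = 4 gives -(15)*pi*i.


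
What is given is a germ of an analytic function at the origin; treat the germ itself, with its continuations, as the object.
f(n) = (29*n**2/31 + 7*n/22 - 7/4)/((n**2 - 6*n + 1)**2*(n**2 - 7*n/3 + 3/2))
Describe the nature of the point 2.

Denominator factors: n**2 - 7*n/3 + 3/2 = 5/6 at n = 2; n**2 - 6*n + 1 = -7 at n = 2 — none vanishes.
So the germ continues analytically to 2.

The point is a regular point.


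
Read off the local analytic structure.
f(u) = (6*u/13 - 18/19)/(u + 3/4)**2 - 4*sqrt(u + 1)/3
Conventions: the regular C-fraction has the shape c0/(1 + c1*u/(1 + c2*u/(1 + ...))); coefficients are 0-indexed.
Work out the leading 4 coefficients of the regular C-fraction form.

The regular C-fraction coefficients are [-172/57, 1721/1118, 9576911/11544468, -297985713545/197782365972].

Taylor coefficients (expand at 0): a_0 = -172/57, a_1 = 3442/741, a_2 = -48923/4446, a_3 = 540497/26676.
c0 = a_0 = -172/57. Peel one level at a time: if S = 1 + c*u/S' with S'(0) = 1, then c is the u-coefficient of S and S' = c*u/(S - 1).
S_1 = c0/f = 1 + (1721/1118)*u + (-9576911/7499544)*u^2 + ...; c1 = 1721/1118.
S_2 = c1*u/(S_1 - 1) = 1 + (9576911/11544468)*u + (533069255/426505104)*u^2 + ...; c2 = 9576911/11544468.
S_3 = c2*u/(S_2 - 1) = 1 + (-297985713545/197782365972)*u + ...; c3 = -297985713545/197782365972.


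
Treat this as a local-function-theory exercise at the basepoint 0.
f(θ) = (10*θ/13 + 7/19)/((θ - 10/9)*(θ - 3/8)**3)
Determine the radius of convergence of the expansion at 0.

The radius of convergence is 3/8.

Denominator factor (θ - 3/8)^3: pole of order 3 at 3/8, modulus 3/8.
Denominator factor (θ - 10/9): pole of order 1 at 10/9, modulus 10/9.
The radius of convergence is the smallest modulus among the singular points: 3/8.


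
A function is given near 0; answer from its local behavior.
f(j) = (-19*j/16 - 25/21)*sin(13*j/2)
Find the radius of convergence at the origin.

The radius of convergence is infinite.

The factor sin(13*j/2) is entire and contributes no finite singular point.
The polynomial part has no poles.
No finite singular points: the Taylor series at 0 converges everywhere.


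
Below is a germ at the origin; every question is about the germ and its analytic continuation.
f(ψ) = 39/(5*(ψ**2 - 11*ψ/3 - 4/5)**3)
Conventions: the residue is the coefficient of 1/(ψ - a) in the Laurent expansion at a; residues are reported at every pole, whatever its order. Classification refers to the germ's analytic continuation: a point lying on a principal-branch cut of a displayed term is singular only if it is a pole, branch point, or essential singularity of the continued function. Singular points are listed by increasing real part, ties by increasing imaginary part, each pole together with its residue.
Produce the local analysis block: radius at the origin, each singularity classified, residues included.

Radius of convergence at 0: -11/6 + (1/30)*sqrt(3745).
At 11/6 - (1/30)*sqrt(3745): a pole of order 3; residue -(284310/420189749)*sqrt(3745).
At 11/6 + (1/30)*sqrt(3745): a pole of order 3; residue (284310/420189749)*sqrt(3745).

Denominator factor (ψ**2 - 11*ψ/3 - 4/5)^3: discriminant 749/45, real irrational roots 11/6 + (1/30)*sqrt(3745) and 11/6 - (1/30)*sqrt(3745); poles of order 3, moduli 11/6 + (1/30)*sqrt(3745) and -11/6 + (1/30)*sqrt(3745).
The radius of convergence is the smallest modulus among the singular points: -11/6 + (1/30)*sqrt(3745).
The factor ψ**2 - 11*ψ/3 - 4/5 splits as (ψ - a)(ψ - a') with a = 11/6 - (1/30)*sqrt(3745), a' = 11/6 + (1/30)*sqrt(3745). At the order-3 pole a set g(ψ) = (ψ - a)^3*f(ψ) = [39/5] / (ψ - a')^3.
Order-3 pole: residue = g''(a)/2; g''(11/6 - (1/30)*sqrt(3745)) = -(568620/420189749)*sqrt(3745), so the residue is -(284310/420189749)*sqrt(3745).
The factor ψ**2 - 11*ψ/3 - 4/5 splits as (ψ - a)(ψ - a') with a = 11/6 + (1/30)*sqrt(3745), a' = 11/6 - (1/30)*sqrt(3745). At the order-3 pole a set g(ψ) = (ψ - a)^3*f(ψ) = [39/5] / (ψ - a')^3.
Order-3 pole: residue = g''(a)/2; g''(11/6 + (1/30)*sqrt(3745)) = (568620/420189749)*sqrt(3745), so the residue is (284310/420189749)*sqrt(3745).
List the singular points by increasing real part (a conjugate pair: the negative imaginary part first).


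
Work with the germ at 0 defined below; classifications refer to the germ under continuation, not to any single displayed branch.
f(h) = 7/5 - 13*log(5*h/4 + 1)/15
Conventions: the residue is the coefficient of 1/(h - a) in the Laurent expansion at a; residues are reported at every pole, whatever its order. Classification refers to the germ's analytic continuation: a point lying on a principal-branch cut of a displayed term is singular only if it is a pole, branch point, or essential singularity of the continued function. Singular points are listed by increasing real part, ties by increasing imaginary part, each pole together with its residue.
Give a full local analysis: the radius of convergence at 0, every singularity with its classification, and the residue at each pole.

Radius of convergence at 0: 4/5.
At -4/5: a logarithmic branch point.

Branch term (-13/15)*log(1 - h/(-4/5)): its argument vanishes at h = -4/5, a logarithmic branch point, modulus 4/5.
The radius of convergence is the smallest modulus among the singular points: 4/5.


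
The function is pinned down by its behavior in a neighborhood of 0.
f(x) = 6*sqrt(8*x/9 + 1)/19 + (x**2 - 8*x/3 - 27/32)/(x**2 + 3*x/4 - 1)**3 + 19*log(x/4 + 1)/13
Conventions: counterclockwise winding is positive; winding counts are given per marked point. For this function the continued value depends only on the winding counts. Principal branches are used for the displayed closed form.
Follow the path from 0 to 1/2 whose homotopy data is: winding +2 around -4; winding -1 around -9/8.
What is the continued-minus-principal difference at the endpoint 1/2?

Continued minus principal equals (-(4/19)*sqrt(13)) + ((76/13)*pi)*i.

The rational part is single-valued and drops out of the difference; each branch term changes only by its own monodromy.
(6/19)*sqrt(1 - x/(-9/8)): winding -1 is odd, the square root flips sign, contributing -2*(6/19)*sqrt(1 - (1/2)/(-9/8)) = -2*(6/19)*sqrt(13/9) = -(4/19)*sqrt(13).
(19/13)*log(1 - x/(-4)): each positive loop around -4 adds 2*pi*i to the log, so winding +2 contributes (19/13)*(2)*2*pi*i = (76/13)*pi*i.
Summing the contributions at x = 1/2 gives (-(4/19)*sqrt(13)) + ((76/13)*pi)*i.


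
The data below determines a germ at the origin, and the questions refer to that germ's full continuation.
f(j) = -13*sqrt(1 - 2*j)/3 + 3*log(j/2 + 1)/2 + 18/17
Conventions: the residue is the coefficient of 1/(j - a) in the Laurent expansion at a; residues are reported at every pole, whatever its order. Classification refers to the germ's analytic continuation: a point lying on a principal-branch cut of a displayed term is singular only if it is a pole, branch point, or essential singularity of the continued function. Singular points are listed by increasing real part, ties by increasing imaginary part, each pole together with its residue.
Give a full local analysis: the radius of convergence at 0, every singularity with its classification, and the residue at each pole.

Radius of convergence at 0: 1/2.
At -2: a logarithmic branch point.
At 1/2: an algebraic (square-root) branch point.

Branch term (3/2)*log(1 - j/(-2)): its argument vanishes at j = -2, a logarithmic branch point, modulus 2.
Branch term (-13/3)*sqrt(1 - j/(1/2)): its argument vanishes at j = 1/2, a square-root branch point, modulus 1/2.
The radius of convergence is the smallest modulus among the singular points: 1/2.
List the singular points by increasing real part (a conjugate pair: the negative imaginary part first).


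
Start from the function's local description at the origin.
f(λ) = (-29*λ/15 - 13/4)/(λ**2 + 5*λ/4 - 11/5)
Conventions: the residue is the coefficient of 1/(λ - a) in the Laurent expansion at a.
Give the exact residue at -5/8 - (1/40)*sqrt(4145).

The residue is -29/30 + (49/4974)*sqrt(4145).

The factor λ**2 + 5*λ/4 - 11/5 splits as (λ - a)(λ - a') with a = -5/8 - (1/40)*sqrt(4145), a' = -5/8 + (1/40)*sqrt(4145). At the order-1 pole a set g(λ) = (λ - a)*f(λ) = [-29*λ/15 - 13/4] / (λ - a').
Simple pole: residue = g(a) at a = -5/8 - (1/40)*sqrt(4145), which is -29/30 + (49/4974)*sqrt(4145).


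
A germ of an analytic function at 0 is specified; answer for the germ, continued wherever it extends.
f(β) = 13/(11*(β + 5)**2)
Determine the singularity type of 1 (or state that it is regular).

The point is a regular point.

Denominator factors: β + 5 = 6 at β = 1 — none vanishes.
So the germ continues analytically to 1.


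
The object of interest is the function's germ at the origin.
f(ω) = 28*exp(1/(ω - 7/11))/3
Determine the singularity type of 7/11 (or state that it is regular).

The exponent 1/(ω - (7/11)) has a pole at 7/11, so exp(1/(ω - (7/11))) takes every nonzero value near it: an essential singularity (not a pole of any order).

The point is an essential singularity.


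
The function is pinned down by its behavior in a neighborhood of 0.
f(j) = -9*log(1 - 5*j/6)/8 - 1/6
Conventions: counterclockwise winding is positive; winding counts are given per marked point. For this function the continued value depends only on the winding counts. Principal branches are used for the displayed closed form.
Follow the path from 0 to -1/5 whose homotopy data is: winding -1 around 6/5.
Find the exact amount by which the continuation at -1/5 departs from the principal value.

Continued minus principal equals (9/4)*pi*i.

The rational part is single-valued and drops out of the difference; each branch term changes only by its own monodromy.
(-9/8)*log(1 - j/(6/5)): each positive loop around 6/5 adds 2*pi*i to the log, so winding -1 contributes (-9/8)*(-1)*2*pi*i = (9/4)*pi*i.
Summing the contributions at j = -1/5 gives (9/4)*pi*i.


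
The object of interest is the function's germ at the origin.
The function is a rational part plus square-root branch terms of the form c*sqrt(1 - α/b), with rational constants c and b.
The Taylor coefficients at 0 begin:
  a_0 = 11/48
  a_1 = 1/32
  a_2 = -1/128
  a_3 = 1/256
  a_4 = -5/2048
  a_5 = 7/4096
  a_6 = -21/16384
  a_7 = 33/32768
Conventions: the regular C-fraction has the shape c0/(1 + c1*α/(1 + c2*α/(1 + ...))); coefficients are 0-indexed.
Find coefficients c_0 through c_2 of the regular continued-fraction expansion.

Taylor coefficients (read off): a_0 = 11/48, a_1 = 1/32, a_2 = -1/128.
c0 = a_0 = 11/48. Peel one level at a time: if S = 1 + c*α/S' with S'(0) = 1, then c is the α-coefficient of S and S' = c*α/(S - 1).
S_1 = c0/f = 1 + (-3/22)*α + (51/968)*α^2 + ...; c1 = -3/22.
S_2 = c1*α/(S_1 - 1) = 1 + (17/44)*α + ...; c2 = 17/44.

The regular C-fraction coefficients are [11/48, -3/22, 17/44].


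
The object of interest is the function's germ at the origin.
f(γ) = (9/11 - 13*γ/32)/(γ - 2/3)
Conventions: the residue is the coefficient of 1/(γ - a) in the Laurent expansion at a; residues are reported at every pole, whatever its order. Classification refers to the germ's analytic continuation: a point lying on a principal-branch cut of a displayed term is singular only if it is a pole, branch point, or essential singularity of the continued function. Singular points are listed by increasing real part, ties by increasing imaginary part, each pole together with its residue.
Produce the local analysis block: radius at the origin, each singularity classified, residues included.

Radius of convergence at 0: 2/3.
At 2/3: a pole of order 1; residue 289/528.

Denominator factor (γ - 2/3): pole of order 1 at 2/3, modulus 2/3.
The radius of convergence is the smallest modulus among the singular points: 2/3.
At the order-1 pole 2/3 set g(γ) = (γ - (2/3))*f(γ) = 9/11 - 13*γ/32.
Simple pole: residue = g(a) at a = 2/3, which is 289/528.


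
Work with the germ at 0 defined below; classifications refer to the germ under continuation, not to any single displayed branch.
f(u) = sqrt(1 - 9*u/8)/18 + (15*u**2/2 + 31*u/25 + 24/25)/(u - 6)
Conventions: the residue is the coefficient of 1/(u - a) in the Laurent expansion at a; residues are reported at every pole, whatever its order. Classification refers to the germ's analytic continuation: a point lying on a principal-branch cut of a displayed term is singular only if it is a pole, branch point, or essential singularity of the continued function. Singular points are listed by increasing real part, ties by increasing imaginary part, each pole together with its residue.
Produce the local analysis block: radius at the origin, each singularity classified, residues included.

Radius of convergence at 0: 8/9.
At 8/9: an algebraic (square-root) branch point.
At 6: a pole of order 1; residue 1392/5.

Denominator factor (u - 6): pole of order 1 at 6, modulus 6.
Branch term (1/18)*sqrt(1 - u/(8/9)): its argument vanishes at u = 8/9, a square-root branch point, modulus 8/9.
The radius of convergence is the smallest modulus among the singular points: 8/9.
The branch term is analytic at 6 and contributes nothing to the residue; only the rational part matters.
At the order-1 pole 6 set g(u) = (u - (6))*(rational part) = 15*u**2/2 + 31*u/25 + 24/25.
Simple pole: residue = g(a) at a = 6, which is 1392/5.
List the singular points by increasing real part (a conjugate pair: the negative imaginary part first).


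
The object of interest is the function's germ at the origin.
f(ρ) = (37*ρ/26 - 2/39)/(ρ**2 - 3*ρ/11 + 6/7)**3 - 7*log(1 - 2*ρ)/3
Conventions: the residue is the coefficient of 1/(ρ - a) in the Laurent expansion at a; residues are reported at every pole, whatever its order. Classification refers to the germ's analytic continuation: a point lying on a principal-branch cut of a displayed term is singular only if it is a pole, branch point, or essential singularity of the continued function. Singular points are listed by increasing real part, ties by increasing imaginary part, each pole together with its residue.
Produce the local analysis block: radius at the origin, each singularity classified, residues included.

Radius of convergence at 0: 1/2.
At (3/22) - ((1/154)*sqrt(19887))*i: a pole of order 3; residue ((175765205/596193242346)*sqrt(19887))*i.
At (3/22) + ((1/154)*sqrt(19887))*i: a pole of order 3; residue -((175765205/596193242346)*sqrt(19887))*i.
At 1/2: a logarithmic branch point.

Denominator factor (ρ**2 - 3*ρ/11 + 6/7)^3: discriminant -2841/847, complex-conjugate roots (3/22) + ((1/154)*sqrt(19887))*i and (3/22) - ((1/154)*sqrt(19887))*i; poles of order 3, moduli (1/7)*sqrt(42) and (1/7)*sqrt(42).
Branch term (-7/3)*log(1 - ρ/(1/2)): its argument vanishes at ρ = 1/2, a logarithmic branch point, modulus 1/2.
The radius of convergence is the smallest modulus among the singular points: 1/2.
The branch term is analytic at (3/22) - ((1/154)*sqrt(19887))*i and contributes nothing to the residue; only the rational part matters.
The factor ρ**2 - 3*ρ/11 + 6/7 splits as (ρ - a)(ρ - a') with a = (3/22) - ((1/154)*sqrt(19887))*i, a' = (3/22) + ((1/154)*sqrt(19887))*i. At the order-3 pole a set g(ρ) = (ρ - a)^3*(rational part) = [37*ρ/26 - 2/39] / (ρ - a')^3.
Order-3 pole: residue = g''(a)/2; g''((3/22) - ((1/154)*sqrt(19887))*i) = ((175765205/298096621173)*sqrt(19887))*i, so the residue is ((175765205/596193242346)*sqrt(19887))*i.
The branch term is analytic at (3/22) + ((1/154)*sqrt(19887))*i and contributes nothing to the residue; only the rational part matters.
The factor ρ**2 - 3*ρ/11 + 6/7 splits as (ρ - a)(ρ - a') with a = (3/22) + ((1/154)*sqrt(19887))*i, a' = (3/22) - ((1/154)*sqrt(19887))*i. At the order-3 pole a set g(ρ) = (ρ - a)^3*(rational part) = [37*ρ/26 - 2/39] / (ρ - a')^3.
Order-3 pole: residue = g''(a)/2; g''((3/22) + ((1/154)*sqrt(19887))*i) = -((175765205/298096621173)*sqrt(19887))*i, so the residue is -((175765205/596193242346)*sqrt(19887))*i.
List the singular points by increasing real part (a conjugate pair: the negative imaginary part first).


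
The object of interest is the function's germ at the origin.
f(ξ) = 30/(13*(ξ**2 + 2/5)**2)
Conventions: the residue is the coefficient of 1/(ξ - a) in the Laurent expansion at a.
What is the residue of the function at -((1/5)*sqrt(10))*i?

The residue is ((75/104)*sqrt(10))*i.

The factor ξ**2 + 2/5 splits as (ξ - a)(ξ - a') with a = -((1/5)*sqrt(10))*i, a' = ((1/5)*sqrt(10))*i. At the order-2 pole a set g(ξ) = (ξ - a)^2*f(ξ) = [30/13] / (ξ - a')^2.
Order-2 pole: residue = g'(a); g'(-((1/5)*sqrt(10))*i) = ((75/104)*sqrt(10))*i, so the residue is ((75/104)*sqrt(10))*i.


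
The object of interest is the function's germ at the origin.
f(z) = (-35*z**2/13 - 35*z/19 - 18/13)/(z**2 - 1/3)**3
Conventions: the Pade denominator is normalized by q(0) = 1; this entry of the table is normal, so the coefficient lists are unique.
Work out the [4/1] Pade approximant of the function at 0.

Taylor coefficients needed (expand at 0): a_0 = 486/13, a_1 = 945/19, a_2 = 5319/13, a_3 = 8505/19, a_4 = 2673, a_5 = 51030/19.
Write the denominator as Q(z) = 1 + q1*z. Requiring Q*f - P = O(z^6) with deg P <= 4 kills the coefficients of z^5..z^5 in Q*f:
  z^5: a_5 + q1*a_4 = 0, i.e. 51030/19 + (2673)*q1 = 0.
Solving this linear system: q1 = -210/209.
The numerator is Q*f truncated at degree 4: P0 = a_0 = 486/13; P1 = a_1 + q1*a_0 = 33075/2717; P2 = a_2 + q1*a_1 = 18541899/51623; P3 = a_3 + q1*a_2 = 99225/2717; P4 = a_4 + q1*a_3 = 8828433/3971.

The Pade approximant has numerator coefficients [486/13, 33075/2717, 18541899/51623, 99225/2717, 8828433/3971]; denominator coefficients [1, -210/209].


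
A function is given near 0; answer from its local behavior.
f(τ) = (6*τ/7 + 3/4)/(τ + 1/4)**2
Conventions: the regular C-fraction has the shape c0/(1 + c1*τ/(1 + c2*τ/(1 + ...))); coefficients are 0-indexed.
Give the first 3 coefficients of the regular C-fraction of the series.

Taylor coefficients (expand at 0): a_0 = 12, a_1 = -576/7, a_2 = 3264/7.
c0 = a_0 = 12. Peel one level at a time: if S = 1 + c*τ/S' with S'(0) = 1, then c is the τ-coefficient of S and S' = c*τ/(S - 1).
S_1 = c0/f = 1 + (48/7)*τ + (400/49)*τ^2 + ...; c1 = 48/7.
S_2 = c1*τ/(S_1 - 1) = 1 + (-25/21)*τ + ...; c2 = -25/21.

The regular C-fraction coefficients are [12, 48/7, -25/21].


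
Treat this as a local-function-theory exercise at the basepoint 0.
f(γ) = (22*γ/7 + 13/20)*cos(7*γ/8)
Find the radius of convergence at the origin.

The radius of convergence is infinite.

The factor cos(7*γ/8) is entire and contributes no finite singular point.
The polynomial part has no poles.
No finite singular points: the Taylor series at 0 converges everywhere.


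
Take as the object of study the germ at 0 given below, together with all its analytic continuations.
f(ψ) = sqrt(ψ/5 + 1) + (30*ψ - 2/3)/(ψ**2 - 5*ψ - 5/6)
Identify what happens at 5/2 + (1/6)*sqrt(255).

The point is a pole of order 1.

The denominator factor ψ**2 - 5*ψ - 5/6 vanishes at 5/2 + (1/6)*sqrt(255) and appears to the power 1; the numerator there equals 223/3 + (5)*sqrt(255), nonzero, and no other factor vanishes.
The branch terms are analytic at this point.
Hence a pole whose order is the multiplicity, 1.


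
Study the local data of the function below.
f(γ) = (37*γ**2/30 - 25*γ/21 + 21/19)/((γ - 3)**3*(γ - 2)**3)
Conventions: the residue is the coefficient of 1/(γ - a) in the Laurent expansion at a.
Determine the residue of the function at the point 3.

At the order-3 pole 3 set g(γ) = (γ - (3))^3*f(γ) = (37*γ**2/30 - 25*γ/21 + 21/19)/(γ - 2)**3.
Order-3 pole: residue = g''(a)/2; g''(3) = 137287/1995, so the residue is 137287/3990.

The residue is 137287/3990.


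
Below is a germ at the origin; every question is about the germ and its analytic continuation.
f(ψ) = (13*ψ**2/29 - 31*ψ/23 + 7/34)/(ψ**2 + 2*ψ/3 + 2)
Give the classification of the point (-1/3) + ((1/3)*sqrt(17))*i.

The point is a pole of order 1.

The denominator factor ψ**2 + 2*ψ/3 + 2 vanishes at (-1/3) + ((1/3)*sqrt(17))*i and appears to the power 1; the numerator there equals (-28937/204102) - ((3295/6003)*sqrt(17))*i, nonzero, and no other factor vanishes.
Hence a pole whose order is the multiplicity, 1.


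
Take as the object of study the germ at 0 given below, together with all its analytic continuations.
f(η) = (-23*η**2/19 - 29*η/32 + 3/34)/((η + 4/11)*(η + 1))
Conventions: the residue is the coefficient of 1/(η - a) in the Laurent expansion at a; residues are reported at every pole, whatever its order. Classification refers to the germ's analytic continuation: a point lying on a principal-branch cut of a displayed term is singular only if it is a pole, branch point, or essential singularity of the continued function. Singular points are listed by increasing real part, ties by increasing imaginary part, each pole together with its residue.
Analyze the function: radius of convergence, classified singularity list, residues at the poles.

Radius of convergence at 0: 4/11.
At -1: a pole of order 1; residue 3509/10336.
At -4/11: a pole of order 1; residue 11511/28424.

Denominator factor (η + 1): pole of order 1 at -1, modulus 1.
Denominator factor (η + 4/11): pole of order 1 at -4/11, modulus 4/11.
The radius of convergence is the smallest modulus among the singular points: 4/11.
At the order-1 pole -1 set g(η) = (η - (-1))*f(η) = (-23*η**2/19 - 29*η/32 + 3/34)/(η + 4/11).
Simple pole: residue = g(a) at a = -1, which is 3509/10336.
At the order-1 pole -4/11 set g(η) = (η - (-4/11))*f(η) = (-23*η**2/19 - 29*η/32 + 3/34)/(η + 1).
Simple pole: residue = g(a) at a = -4/11, which is 11511/28424.
List the singular points by increasing real part (a conjugate pair: the negative imaginary part first).


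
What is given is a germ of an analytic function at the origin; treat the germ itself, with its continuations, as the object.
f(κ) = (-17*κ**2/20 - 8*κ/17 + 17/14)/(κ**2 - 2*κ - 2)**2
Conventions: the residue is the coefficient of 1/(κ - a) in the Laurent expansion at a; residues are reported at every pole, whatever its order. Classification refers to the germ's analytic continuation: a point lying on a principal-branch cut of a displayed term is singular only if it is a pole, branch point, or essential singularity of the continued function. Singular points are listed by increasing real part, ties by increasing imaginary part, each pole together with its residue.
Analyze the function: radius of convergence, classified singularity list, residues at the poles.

Denominator factor (κ**2 - 2*κ - 2)^2: discriminant 12, real irrational roots 1 + sqrt(3) and 1 - sqrt(3); poles of order 2, moduli 1 + sqrt(3) and -1 + sqrt(3).
The radius of convergence is the smallest modulus among the singular points: -1 + sqrt(3).
The factor κ**2 - 2*κ - 2 splits as (κ - a)(κ - a') with a = 1 - sqrt(3), a' = 1 + sqrt(3). At the order-2 pole a set g(κ) = (κ - a)^2*f(κ) = [-17*κ**2/20 - 8*κ/17 + 17/14] / (κ - a')^2.
Order-2 pole: residue = g'(a); g'(1 - sqrt(3)) = (727/10710)*sqrt(3), so the residue is (727/10710)*sqrt(3).
The factor κ**2 - 2*κ - 2 splits as (κ - a)(κ - a') with a = 1 + sqrt(3), a' = 1 - sqrt(3). At the order-2 pole a set g(κ) = (κ - a)^2*f(κ) = [-17*κ**2/20 - 8*κ/17 + 17/14] / (κ - a')^2.
Order-2 pole: residue = g'(a); g'(1 + sqrt(3)) = -(727/10710)*sqrt(3), so the residue is -(727/10710)*sqrt(3).
List the singular points by increasing real part (a conjugate pair: the negative imaginary part first).

Radius of convergence at 0: -1 + sqrt(3).
At 1 - sqrt(3): a pole of order 2; residue (727/10710)*sqrt(3).
At 1 + sqrt(3): a pole of order 2; residue -(727/10710)*sqrt(3).


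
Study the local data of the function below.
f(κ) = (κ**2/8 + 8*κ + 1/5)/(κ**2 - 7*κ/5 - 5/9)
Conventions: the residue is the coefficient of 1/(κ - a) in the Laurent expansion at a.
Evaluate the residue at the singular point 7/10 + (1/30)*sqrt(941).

The residue is 327/80 + (21571/225840)*sqrt(941).

The factor κ**2 - 7*κ/5 - 5/9 splits as (κ - a)(κ - a') with a = 7/10 + (1/30)*sqrt(941), a' = 7/10 - (1/30)*sqrt(941). At the order-1 pole a set g(κ) = (κ - a)*f(κ) = [κ**2/8 + 8*κ + 1/5] / (κ - a').
Simple pole: residue = g(a) at a = 7/10 + (1/30)*sqrt(941), which is 327/80 + (21571/225840)*sqrt(941).


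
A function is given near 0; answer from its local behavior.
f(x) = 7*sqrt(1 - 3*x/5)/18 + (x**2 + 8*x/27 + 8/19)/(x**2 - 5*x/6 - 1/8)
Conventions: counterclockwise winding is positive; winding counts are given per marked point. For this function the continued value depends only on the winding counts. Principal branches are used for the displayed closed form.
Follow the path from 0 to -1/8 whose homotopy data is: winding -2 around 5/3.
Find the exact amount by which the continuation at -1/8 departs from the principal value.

Continued minus principal equals 0.

The rational part is single-valued and drops out of the difference; each branch term changes only by its own monodromy.
(7/18)*sqrt(1 - x/(5/3)): winding -2 is even, the square root returns to the same sheet, contribution 0.
Summing the contributions at x = -1/8 gives 0.


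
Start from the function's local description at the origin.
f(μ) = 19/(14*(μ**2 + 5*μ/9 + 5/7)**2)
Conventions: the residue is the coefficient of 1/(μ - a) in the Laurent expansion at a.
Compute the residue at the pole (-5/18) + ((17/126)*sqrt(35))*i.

The residue is -((13851/122825)*sqrt(35))*i.

The factor μ**2 + 5*μ/9 + 5/7 splits as (μ - a)(μ - a') with a = (-5/18) + ((17/126)*sqrt(35))*i, a' = (-5/18) - ((17/126)*sqrt(35))*i. At the order-2 pole a set g(μ) = (μ - a)^2*f(μ) = [19/14] / (μ - a')^2.
Order-2 pole: residue = g'(a); g'((-5/18) + ((17/126)*sqrt(35))*i) = -((13851/122825)*sqrt(35))*i, so the residue is -((13851/122825)*sqrt(35))*i.


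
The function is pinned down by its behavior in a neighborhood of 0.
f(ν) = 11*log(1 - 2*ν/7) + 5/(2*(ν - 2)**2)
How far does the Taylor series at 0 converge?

Denominator factor (ν - 2)^2: pole of order 2 at 2, modulus 2.
Branch term (11)*log(1 - ν/(7/2)): its argument vanishes at ν = 7/2, a logarithmic branch point, modulus 7/2.
The radius of convergence is the smallest modulus among the singular points: 2.

The radius of convergence is 2.
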